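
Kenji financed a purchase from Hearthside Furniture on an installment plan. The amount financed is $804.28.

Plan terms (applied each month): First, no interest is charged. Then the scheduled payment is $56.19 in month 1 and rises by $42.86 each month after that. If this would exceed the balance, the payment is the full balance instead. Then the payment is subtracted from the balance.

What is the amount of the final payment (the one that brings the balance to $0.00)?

$94.73

# | Opening | Payment | End bal
1 | $804.28 | $56.19 | $748.09
2 | $748.09 | $99.05 | $649.04
3 | $649.04 | $141.91 | $507.13
4 | $507.13 | $184.77 | $322.36
5 | $322.36 | $227.63 | $94.73
6 | $94.73 | $94.73 | $0.00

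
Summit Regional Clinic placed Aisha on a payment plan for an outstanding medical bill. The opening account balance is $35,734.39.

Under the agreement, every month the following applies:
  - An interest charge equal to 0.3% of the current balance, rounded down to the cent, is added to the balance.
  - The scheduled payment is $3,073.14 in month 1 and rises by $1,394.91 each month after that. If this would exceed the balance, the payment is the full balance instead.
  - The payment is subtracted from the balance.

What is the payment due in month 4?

# | Opening | Interest | Payment | End bal
1 | $35,734.39 | $107.20 | $3,073.14 | $32,768.45
2 | $32,768.45 | $98.30 | $4,468.05 | $28,398.70
3 | $28,398.70 | $85.19 | $5,862.96 | $22,620.93
4 | $22,620.93 | $67.86 | $7,257.87 | $15,430.92

$7,257.87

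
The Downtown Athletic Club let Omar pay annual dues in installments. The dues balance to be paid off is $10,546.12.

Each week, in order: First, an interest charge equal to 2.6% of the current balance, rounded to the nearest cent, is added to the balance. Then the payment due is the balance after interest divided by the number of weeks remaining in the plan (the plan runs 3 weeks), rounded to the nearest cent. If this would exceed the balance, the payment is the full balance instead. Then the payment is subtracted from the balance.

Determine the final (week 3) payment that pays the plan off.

$3,796.76

Week 1: $10,546.12 +$274.20 interest = $10,820.32; pay $3,606.77 → $7,213.55
Week 2: $7,213.55 +$187.55 interest = $7,401.10; pay $3,700.55 → $3,700.55
Week 3: $3,700.55 +$96.21 interest = $3,796.76; pay $3,796.76 → $0.00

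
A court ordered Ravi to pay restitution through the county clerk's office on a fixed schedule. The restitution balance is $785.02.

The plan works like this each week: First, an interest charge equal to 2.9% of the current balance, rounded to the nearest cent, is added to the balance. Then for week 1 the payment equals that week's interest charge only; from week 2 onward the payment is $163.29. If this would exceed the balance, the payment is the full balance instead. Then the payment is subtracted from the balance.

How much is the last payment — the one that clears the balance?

Week 1: $785.02 +$22.77 interest = $807.79; pay $22.77 → $785.02
Week 2: $785.02 +$22.77 interest = $807.79; pay $163.29 → $644.50
Week 3: $644.50 +$18.69 interest = $663.19; pay $163.29 → $499.90
Week 4: $499.90 +$14.50 interest = $514.40; pay $163.29 → $351.11
Week 5: $351.11 +$10.18 interest = $361.29; pay $163.29 → $198.00
Week 6: $198.00 +$5.74 interest = $203.74; pay $163.29 → $40.45
Week 7: $40.45 +$1.17 interest = $41.62; pay $41.62 → $0.00

$41.62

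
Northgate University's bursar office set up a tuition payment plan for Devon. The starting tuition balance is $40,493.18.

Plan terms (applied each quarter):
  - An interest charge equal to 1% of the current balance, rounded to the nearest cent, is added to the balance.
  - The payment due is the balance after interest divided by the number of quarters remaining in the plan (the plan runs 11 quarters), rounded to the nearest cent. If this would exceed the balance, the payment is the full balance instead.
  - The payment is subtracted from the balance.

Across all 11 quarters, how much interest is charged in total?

Quarter 1: opening $40,493.18; interest $404.93 → $40,898.11; payment $3,718.01; balance $37,180.10
Quarter 2: opening $37,180.10; interest $371.80 → $37,551.90; payment $3,755.19; balance $33,796.71
Quarter 3: opening $33,796.71; interest $337.97 → $34,134.68; payment $3,792.74; balance $30,341.94
Quarter 4: opening $30,341.94; interest $303.42 → $30,645.36; payment $3,830.67; balance $26,814.69
Quarter 5: opening $26,814.69; interest $268.15 → $27,082.84; payment $3,868.98; balance $23,213.86
Quarter 6: opening $23,213.86; interest $232.14 → $23,446.00; payment $3,907.67; balance $19,538.33
Quarter 7: opening $19,538.33; interest $195.38 → $19,733.71; payment $3,946.74; balance $15,786.97
Quarter 8: opening $15,786.97; interest $157.87 → $15,944.84; payment $3,986.21; balance $11,958.63
Quarter 9: opening $11,958.63; interest $119.59 → $12,078.22; payment $4,026.07; balance $8,052.15
Quarter 10: opening $8,052.15; interest $80.52 → $8,132.67; payment $4,066.34; balance $4,066.33
Quarter 11: opening $4,066.33; interest $40.66 → $4,106.99; payment $4,106.99; balance $0.00
Total interest: $404.93 + $371.80 + $337.97 + $303.42 + $268.15 + $232.14 + $195.38 + $157.87 + $119.59 + $80.52 + $40.66 = $2,512.43

$2,512.43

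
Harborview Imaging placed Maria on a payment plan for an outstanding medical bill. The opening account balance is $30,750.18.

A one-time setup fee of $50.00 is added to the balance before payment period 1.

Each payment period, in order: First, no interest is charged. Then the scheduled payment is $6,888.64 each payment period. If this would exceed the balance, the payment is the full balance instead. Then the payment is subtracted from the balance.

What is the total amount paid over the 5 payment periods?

Payment period 1: opening $30,800.18; payment $6,888.64; balance $23,911.54
Payment period 2: opening $23,911.54; payment $6,888.64; balance $17,022.90
Payment period 3: opening $17,022.90; payment $6,888.64; balance $10,134.26
Payment period 4: opening $10,134.26; payment $6,888.64; balance $3,245.62
Payment period 5: opening $3,245.62; payment $3,245.62; balance $0.00
Total paid: $30,800.18

$30,800.18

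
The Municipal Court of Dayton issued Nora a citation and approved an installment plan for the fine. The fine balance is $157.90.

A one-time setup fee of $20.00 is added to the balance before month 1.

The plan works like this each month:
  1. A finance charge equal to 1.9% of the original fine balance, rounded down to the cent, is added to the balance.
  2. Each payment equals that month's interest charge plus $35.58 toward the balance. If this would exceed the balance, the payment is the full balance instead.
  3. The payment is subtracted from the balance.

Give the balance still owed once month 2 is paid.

$106.74

Month 1: opening $177.90; interest $3.00 → $180.90; payment $38.58; balance $142.32
Month 2: opening $142.32; interest $3.00 → $145.32; payment $38.58; balance $106.74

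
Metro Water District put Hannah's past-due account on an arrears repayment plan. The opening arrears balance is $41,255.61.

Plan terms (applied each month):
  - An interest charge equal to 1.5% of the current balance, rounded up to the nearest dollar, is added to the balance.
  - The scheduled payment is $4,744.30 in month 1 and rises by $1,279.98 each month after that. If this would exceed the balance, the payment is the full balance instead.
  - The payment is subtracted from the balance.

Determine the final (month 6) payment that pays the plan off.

$7,114.31

# | Opening | Interest | Payment | End bal
1 | $41,255.61 | $619.00 | $4,744.30 | $37,130.31
2 | $37,130.31 | $557.00 | $6,024.28 | $31,663.03
3 | $31,663.03 | $475.00 | $7,304.26 | $24,833.77
4 | $24,833.77 | $373.00 | $8,584.24 | $16,622.53
5 | $16,622.53 | $250.00 | $9,864.22 | $7,008.31
6 | $7,008.31 | $106.00 | $7,114.31 | $0.00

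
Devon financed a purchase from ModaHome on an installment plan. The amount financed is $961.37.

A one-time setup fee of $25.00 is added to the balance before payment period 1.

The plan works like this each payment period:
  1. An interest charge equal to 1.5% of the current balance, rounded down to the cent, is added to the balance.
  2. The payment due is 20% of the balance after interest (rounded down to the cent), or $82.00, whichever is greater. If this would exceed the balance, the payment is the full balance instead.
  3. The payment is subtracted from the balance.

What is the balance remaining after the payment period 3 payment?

Payment period 1: opening $986.37; interest $14.79 → $1,001.16; payment $200.23; balance $800.93
Payment period 2: opening $800.93; interest $12.01 → $812.94; payment $162.58; balance $650.36
Payment period 3: opening $650.36; interest $9.75 → $660.11; payment $132.02; balance $528.09

$528.09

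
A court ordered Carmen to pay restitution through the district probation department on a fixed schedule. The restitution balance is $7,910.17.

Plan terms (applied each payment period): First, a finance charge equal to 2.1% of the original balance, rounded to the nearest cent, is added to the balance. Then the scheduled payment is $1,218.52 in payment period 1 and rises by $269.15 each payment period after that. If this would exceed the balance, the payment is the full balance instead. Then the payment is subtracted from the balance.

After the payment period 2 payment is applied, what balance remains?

$5,536.20

Payment period 1: $7,910.17 +$166.11 interest = $8,076.28; pay $1,218.52 → $6,857.76
Payment period 2: $6,857.76 +$166.11 interest = $7,023.87; pay $1,487.67 → $5,536.20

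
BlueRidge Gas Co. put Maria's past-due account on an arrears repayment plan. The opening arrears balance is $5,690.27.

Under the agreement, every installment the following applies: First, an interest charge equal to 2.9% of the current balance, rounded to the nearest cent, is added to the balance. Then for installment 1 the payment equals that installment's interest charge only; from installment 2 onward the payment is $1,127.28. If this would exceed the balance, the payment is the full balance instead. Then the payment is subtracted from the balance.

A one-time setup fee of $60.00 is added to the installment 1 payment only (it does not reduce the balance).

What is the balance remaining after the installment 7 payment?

$0.00

Installment 1: $5,690.27 +$165.02 interest = $5,855.29; pay $165.02 (+ $60.00 fee) → $5,690.27
Installment 2: $5,690.27 +$165.02 interest = $5,855.29; pay $1,127.28 → $4,728.01
Installment 3: $4,728.01 +$137.11 interest = $4,865.12; pay $1,127.28 → $3,737.84
Installment 4: $3,737.84 +$108.40 interest = $3,846.24; pay $1,127.28 → $2,718.96
Installment 5: $2,718.96 +$78.85 interest = $2,797.81; pay $1,127.28 → $1,670.53
Installment 6: $1,670.53 +$48.45 interest = $1,718.98; pay $1,127.28 → $591.70
Installment 7: $591.70 +$17.16 interest = $608.86; pay $608.86 → $0.00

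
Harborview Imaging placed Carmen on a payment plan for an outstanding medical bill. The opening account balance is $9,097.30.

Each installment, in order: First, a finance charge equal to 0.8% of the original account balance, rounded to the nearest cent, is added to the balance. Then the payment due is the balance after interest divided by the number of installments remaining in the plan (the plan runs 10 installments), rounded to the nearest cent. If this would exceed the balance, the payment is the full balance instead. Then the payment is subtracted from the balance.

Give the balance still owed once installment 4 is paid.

$5,667.54

Installment 1: opening $9,097.30; interest $72.78 → $9,170.08; payment $917.01; balance $8,253.07
Installment 2: opening $8,253.07; interest $72.78 → $8,325.85; payment $925.09; balance $7,400.76
Installment 3: opening $7,400.76; interest $72.78 → $7,473.54; payment $934.19; balance $6,539.35
Installment 4: opening $6,539.35; interest $72.78 → $6,612.13; payment $944.59; balance $5,667.54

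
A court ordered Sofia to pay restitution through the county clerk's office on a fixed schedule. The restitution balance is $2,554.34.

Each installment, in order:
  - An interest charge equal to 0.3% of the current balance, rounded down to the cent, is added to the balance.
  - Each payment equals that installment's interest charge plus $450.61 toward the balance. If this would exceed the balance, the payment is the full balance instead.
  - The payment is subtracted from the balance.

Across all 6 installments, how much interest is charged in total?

# | Opening | Interest | Payment | End bal
1 | $2,554.34 | $7.66 | $458.27 | $2,103.73
2 | $2,103.73 | $6.31 | $456.92 | $1,653.12
3 | $1,653.12 | $4.95 | $455.56 | $1,202.51
4 | $1,202.51 | $3.60 | $454.21 | $751.90
5 | $751.90 | $2.25 | $452.86 | $301.29
6 | $301.29 | $0.90 | $302.19 | $0.00
Total interest: $7.66 + $6.31 + $4.95 + $3.60 + $2.25 + $0.90 = $25.67

$25.67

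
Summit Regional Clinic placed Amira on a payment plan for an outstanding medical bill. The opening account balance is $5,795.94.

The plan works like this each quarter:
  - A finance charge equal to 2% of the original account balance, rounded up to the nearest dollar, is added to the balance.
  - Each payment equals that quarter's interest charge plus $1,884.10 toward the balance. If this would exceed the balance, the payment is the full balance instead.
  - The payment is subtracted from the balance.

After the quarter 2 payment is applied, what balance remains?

Quarter 1: opening $5,795.94; interest $116.00 → $5,911.94; payment $2,000.10; balance $3,911.84
Quarter 2: opening $3,911.84; interest $116.00 → $4,027.84; payment $2,000.10; balance $2,027.74

$2,027.74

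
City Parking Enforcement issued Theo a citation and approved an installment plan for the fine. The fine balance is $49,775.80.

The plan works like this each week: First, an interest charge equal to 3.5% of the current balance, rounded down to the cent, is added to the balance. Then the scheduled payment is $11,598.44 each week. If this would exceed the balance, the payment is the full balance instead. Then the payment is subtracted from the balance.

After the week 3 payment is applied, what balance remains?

# | Opening | Interest | Payment | End bal
1 | $49,775.80 | $1,742.15 | $11,598.44 | $39,919.51
2 | $39,919.51 | $1,397.18 | $11,598.44 | $29,718.25
3 | $29,718.25 | $1,040.13 | $11,598.44 | $19,159.94

$19,159.94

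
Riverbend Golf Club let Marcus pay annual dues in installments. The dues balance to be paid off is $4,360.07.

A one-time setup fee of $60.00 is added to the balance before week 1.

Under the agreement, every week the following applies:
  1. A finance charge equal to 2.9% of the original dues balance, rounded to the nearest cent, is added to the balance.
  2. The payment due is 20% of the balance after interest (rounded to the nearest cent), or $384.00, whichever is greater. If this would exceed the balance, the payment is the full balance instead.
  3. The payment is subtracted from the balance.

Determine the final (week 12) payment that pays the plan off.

$369.48

Week 1: $4,420.07 +$126.44 interest = $4,546.51; pay $909.30 → $3,637.21
Week 2: $3,637.21 +$126.44 interest = $3,763.65; pay $752.73 → $3,010.92
Week 3: $3,010.92 +$126.44 interest = $3,137.36; pay $627.47 → $2,509.89
Week 4: $2,509.89 +$126.44 interest = $2,636.33; pay $527.27 → $2,109.06
Week 5: $2,109.06 +$126.44 interest = $2,235.50; pay $447.10 → $1,788.40
Week 6: $1,788.40 +$126.44 interest = $1,914.84; pay $384.00 → $1,530.84
Week 7: $1,530.84 +$126.44 interest = $1,657.28; pay $384.00 → $1,273.28
Week 8: $1,273.28 +$126.44 interest = $1,399.72; pay $384.00 → $1,015.72
Week 9: $1,015.72 +$126.44 interest = $1,142.16; pay $384.00 → $758.16
Week 10: $758.16 +$126.44 interest = $884.60; pay $384.00 → $500.60
Week 11: $500.60 +$126.44 interest = $627.04; pay $384.00 → $243.04
Week 12: $243.04 +$126.44 interest = $369.48; pay $369.48 → $0.00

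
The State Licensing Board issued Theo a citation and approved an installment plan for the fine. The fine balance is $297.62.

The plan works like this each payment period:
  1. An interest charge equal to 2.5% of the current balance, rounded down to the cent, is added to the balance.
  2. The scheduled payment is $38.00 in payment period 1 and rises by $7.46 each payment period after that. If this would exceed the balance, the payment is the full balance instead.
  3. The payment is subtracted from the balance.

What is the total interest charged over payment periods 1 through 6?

$28.96

Payment period 1: $297.62 +$7.44 interest = $305.06; pay $38.00 → $267.06
Payment period 2: $267.06 +$6.67 interest = $273.73; pay $45.46 → $228.27
Payment period 3: $228.27 +$5.70 interest = $233.97; pay $52.92 → $181.05
Payment period 4: $181.05 +$4.52 interest = $185.57; pay $60.38 → $125.19
Payment period 5: $125.19 +$3.12 interest = $128.31; pay $67.84 → $60.47
Payment period 6: $60.47 +$1.51 interest = $61.98; pay $61.98 → $0.00
Total interest: $7.44 + $6.67 + $5.70 + $4.52 + $3.12 + $1.51 = $28.96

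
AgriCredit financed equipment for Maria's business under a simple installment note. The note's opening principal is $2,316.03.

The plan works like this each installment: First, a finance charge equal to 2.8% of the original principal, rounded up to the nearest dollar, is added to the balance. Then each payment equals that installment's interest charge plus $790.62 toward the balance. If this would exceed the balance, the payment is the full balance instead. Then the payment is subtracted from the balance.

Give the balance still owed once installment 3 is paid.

Installment 1: opening $2,316.03; interest $65.00 → $2,381.03; payment $855.62; balance $1,525.41
Installment 2: opening $1,525.41; interest $65.00 → $1,590.41; payment $855.62; balance $734.79
Installment 3: opening $734.79; interest $65.00 → $799.79; payment $799.79; balance $0.00

$0.00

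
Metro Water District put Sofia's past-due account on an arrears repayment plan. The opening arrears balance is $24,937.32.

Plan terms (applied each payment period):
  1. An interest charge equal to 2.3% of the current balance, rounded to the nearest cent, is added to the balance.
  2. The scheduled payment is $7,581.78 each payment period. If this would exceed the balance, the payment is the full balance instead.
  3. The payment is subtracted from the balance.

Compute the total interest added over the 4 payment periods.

Payment period 1: opening $24,937.32; interest $573.56 → $25,510.88; payment $7,581.78; balance $17,929.10
Payment period 2: opening $17,929.10; interest $412.37 → $18,341.47; payment $7,581.78; balance $10,759.69
Payment period 3: opening $10,759.69; interest $247.47 → $11,007.16; payment $7,581.78; balance $3,425.38
Payment period 4: opening $3,425.38; interest $78.78 → $3,504.16; payment $3,504.16; balance $0.00
Total interest: $573.56 + $412.37 + $247.47 + $78.78 = $1,312.18

$1,312.18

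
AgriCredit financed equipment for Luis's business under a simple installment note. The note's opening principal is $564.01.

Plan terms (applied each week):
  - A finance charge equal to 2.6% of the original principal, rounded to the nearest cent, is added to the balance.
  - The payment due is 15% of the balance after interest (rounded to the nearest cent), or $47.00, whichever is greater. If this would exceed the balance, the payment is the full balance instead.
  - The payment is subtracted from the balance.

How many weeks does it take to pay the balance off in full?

Week 1: opening $564.01; interest $14.66 → $578.67; payment $86.80; balance $491.87
Week 2: opening $491.87; interest $14.66 → $506.53; payment $75.98; balance $430.55
Week 3: opening $430.55; interest $14.66 → $445.21; payment $66.78; balance $378.43
Week 4: opening $378.43; interest $14.66 → $393.09; payment $58.96; balance $334.13
Week 5: opening $334.13; interest $14.66 → $348.79; payment $52.32; balance $296.47
Week 6: opening $296.47; interest $14.66 → $311.13; payment $47.00; balance $264.13
Week 7: opening $264.13; interest $14.66 → $278.79; payment $47.00; balance $231.79
Week 8: opening $231.79; interest $14.66 → $246.45; payment $47.00; balance $199.45
Week 9: opening $199.45; interest $14.66 → $214.11; payment $47.00; balance $167.11
Week 10: opening $167.11; interest $14.66 → $181.77; payment $47.00; balance $134.77
Week 11: opening $134.77; interest $14.66 → $149.43; payment $47.00; balance $102.43
Week 12: opening $102.43; interest $14.66 → $117.09; payment $47.00; balance $70.09
Week 13: opening $70.09; interest $14.66 → $84.75; payment $47.00; balance $37.75
Week 14: opening $37.75; interest $14.66 → $52.41; payment $47.00; balance $5.41
Week 15: opening $5.41; interest $14.66 → $20.07; payment $20.07; balance $0.00
Balance reaches $0.00 in week 15.

15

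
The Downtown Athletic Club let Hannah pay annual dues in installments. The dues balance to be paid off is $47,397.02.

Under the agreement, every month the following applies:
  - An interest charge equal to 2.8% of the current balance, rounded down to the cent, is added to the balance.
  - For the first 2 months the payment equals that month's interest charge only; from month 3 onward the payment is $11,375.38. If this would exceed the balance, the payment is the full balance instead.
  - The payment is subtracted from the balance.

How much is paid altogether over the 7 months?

Month 1: opening $47,397.02; interest $1,327.11 → $48,724.13; payment $1,327.11; balance $47,397.02
Month 2: opening $47,397.02; interest $1,327.11 → $48,724.13; payment $1,327.11; balance $47,397.02
Month 3: opening $47,397.02; interest $1,327.11 → $48,724.13; payment $11,375.38; balance $37,348.75
Month 4: opening $37,348.75; interest $1,045.76 → $38,394.51; payment $11,375.38; balance $27,019.13
Month 5: opening $27,019.13; interest $756.53 → $27,775.66; payment $11,375.38; balance $16,400.28
Month 6: opening $16,400.28; interest $459.20 → $16,859.48; payment $11,375.38; balance $5,484.10
Month 7: opening $5,484.10; interest $153.55 → $5,637.65; payment $5,637.65; balance $0.00
Total paid: $53,793.39

$53,793.39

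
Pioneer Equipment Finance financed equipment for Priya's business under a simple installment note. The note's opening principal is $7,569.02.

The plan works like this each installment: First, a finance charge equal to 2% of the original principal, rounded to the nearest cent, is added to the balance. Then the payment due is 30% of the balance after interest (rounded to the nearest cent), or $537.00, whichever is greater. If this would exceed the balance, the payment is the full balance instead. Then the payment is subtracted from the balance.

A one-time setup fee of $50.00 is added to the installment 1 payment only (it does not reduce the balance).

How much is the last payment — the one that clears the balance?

$174.88

# | Opening | Interest | Payment | Fee | End bal
1 | $7,569.02 | $151.38 | $2,316.12 | $50.00 | $5,404.28
2 | $5,404.28 | $151.38 | $1,666.70 | — | $3,888.96
3 | $3,888.96 | $151.38 | $1,212.10 | — | $2,828.24
4 | $2,828.24 | $151.38 | $893.89 | — | $2,085.73
5 | $2,085.73 | $151.38 | $671.13 | — | $1,565.98
6 | $1,565.98 | $151.38 | $537.00 | — | $1,180.36
7 | $1,180.36 | $151.38 | $537.00 | — | $794.74
8 | $794.74 | $151.38 | $537.00 | — | $409.12
9 | $409.12 | $151.38 | $537.00 | — | $23.50
10 | $23.50 | $151.38 | $174.88 | — | $0.00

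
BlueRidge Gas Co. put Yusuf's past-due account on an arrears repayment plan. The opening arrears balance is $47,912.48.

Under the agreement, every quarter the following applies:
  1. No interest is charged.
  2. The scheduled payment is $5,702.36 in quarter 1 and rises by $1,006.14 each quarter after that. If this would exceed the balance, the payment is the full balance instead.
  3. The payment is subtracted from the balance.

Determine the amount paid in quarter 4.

$8,720.78

Quarter 1: $47,912.48 − $5,702.36 → $42,210.12
Quarter 2: $42,210.12 − $6,708.50 → $35,501.62
Quarter 3: $35,501.62 − $7,714.64 → $27,786.98
Quarter 4: $27,786.98 − $8,720.78 → $19,066.20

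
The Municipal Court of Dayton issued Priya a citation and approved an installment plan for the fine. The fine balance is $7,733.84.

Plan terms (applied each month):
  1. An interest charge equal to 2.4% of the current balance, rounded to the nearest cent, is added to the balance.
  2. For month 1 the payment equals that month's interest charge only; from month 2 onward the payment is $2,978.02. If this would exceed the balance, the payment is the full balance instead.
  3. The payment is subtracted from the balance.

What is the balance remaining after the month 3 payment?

$2,082.00

Month 1: $7,733.84 +$185.61 interest = $7,919.45; pay $185.61 → $7,733.84
Month 2: $7,733.84 +$185.61 interest = $7,919.45; pay $2,978.02 → $4,941.43
Month 3: $4,941.43 +$118.59 interest = $5,060.02; pay $2,978.02 → $2,082.00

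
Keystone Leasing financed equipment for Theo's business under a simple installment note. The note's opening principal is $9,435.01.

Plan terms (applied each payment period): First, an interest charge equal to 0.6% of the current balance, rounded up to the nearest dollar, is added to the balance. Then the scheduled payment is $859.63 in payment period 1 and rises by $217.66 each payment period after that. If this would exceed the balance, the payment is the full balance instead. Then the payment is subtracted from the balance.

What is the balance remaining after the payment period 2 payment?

$7,607.09

Payment period 1: opening $9,435.01; interest $57.00 → $9,492.01; payment $859.63; balance $8,632.38
Payment period 2: opening $8,632.38; interest $52.00 → $8,684.38; payment $1,077.29; balance $7,607.09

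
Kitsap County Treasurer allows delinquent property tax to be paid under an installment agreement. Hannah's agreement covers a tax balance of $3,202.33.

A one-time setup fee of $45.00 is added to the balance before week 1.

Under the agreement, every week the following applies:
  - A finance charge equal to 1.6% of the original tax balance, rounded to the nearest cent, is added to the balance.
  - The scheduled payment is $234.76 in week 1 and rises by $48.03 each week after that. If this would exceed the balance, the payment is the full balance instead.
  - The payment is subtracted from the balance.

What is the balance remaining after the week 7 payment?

Week 1: opening $3,247.33; interest $51.24 → $3,298.57; payment $234.76; balance $3,063.81
Week 2: opening $3,063.81; interest $51.24 → $3,115.05; payment $282.79; balance $2,832.26
Week 3: opening $2,832.26; interest $51.24 → $2,883.50; payment $330.82; balance $2,552.68
Week 4: opening $2,552.68; interest $51.24 → $2,603.92; payment $378.85; balance $2,225.07
Week 5: opening $2,225.07; interest $51.24 → $2,276.31; payment $426.88; balance $1,849.43
Week 6: opening $1,849.43; interest $51.24 → $1,900.67; payment $474.91; balance $1,425.76
Week 7: opening $1,425.76; interest $51.24 → $1,477.00; payment $522.94; balance $954.06

$954.06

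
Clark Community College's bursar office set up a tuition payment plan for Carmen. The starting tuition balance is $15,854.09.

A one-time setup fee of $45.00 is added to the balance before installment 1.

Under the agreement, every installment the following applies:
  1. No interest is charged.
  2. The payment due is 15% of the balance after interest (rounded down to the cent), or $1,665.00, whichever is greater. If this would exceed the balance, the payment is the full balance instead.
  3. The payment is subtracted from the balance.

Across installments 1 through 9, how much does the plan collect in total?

$15,899.09

Installment 1: $15,899.09 − $2,384.86 → $13,514.23
Installment 2: $13,514.23 − $2,027.13 → $11,487.10
Installment 3: $11,487.10 − $1,723.06 → $9,764.04
Installment 4: $9,764.04 − $1,665.00 → $8,099.04
Installment 5: $8,099.04 − $1,665.00 → $6,434.04
Installment 6: $6,434.04 − $1,665.00 → $4,769.04
Installment 7: $4,769.04 − $1,665.00 → $3,104.04
Installment 8: $3,104.04 − $1,665.00 → $1,439.04
Installment 9: $1,439.04 − $1,439.04 → $0.00
Total paid: $15,899.09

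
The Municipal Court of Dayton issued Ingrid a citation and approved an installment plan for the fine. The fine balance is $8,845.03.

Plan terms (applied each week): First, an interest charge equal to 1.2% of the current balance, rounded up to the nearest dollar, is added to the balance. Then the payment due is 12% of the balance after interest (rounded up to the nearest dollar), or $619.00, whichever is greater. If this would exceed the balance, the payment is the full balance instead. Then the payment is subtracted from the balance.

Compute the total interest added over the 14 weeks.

$720.00

Week 1: opening $8,845.03; interest $107.00 → $8,952.03; payment $1,075.00; balance $7,877.03
Week 2: opening $7,877.03; interest $95.00 → $7,972.03; payment $957.00; balance $7,015.03
Week 3: opening $7,015.03; interest $85.00 → $7,100.03; payment $853.00; balance $6,247.03
Week 4: opening $6,247.03; interest $75.00 → $6,322.03; payment $759.00; balance $5,563.03
Week 5: opening $5,563.03; interest $67.00 → $5,630.03; payment $676.00; balance $4,954.03
Week 6: opening $4,954.03; interest $60.00 → $5,014.03; payment $619.00; balance $4,395.03
Week 7: opening $4,395.03; interest $53.00 → $4,448.03; payment $619.00; balance $3,829.03
Week 8: opening $3,829.03; interest $46.00 → $3,875.03; payment $619.00; balance $3,256.03
Week 9: opening $3,256.03; interest $40.00 → $3,296.03; payment $619.00; balance $2,677.03
Week 10: opening $2,677.03; interest $33.00 → $2,710.03; payment $619.00; balance $2,091.03
Week 11: opening $2,091.03; interest $26.00 → $2,117.03; payment $619.00; balance $1,498.03
Week 12: opening $1,498.03; interest $18.00 → $1,516.03; payment $619.00; balance $897.03
Week 13: opening $897.03; interest $11.00 → $908.03; payment $619.00; balance $289.03
Week 14: opening $289.03; interest $4.00 → $293.03; payment $293.03; balance $0.00
Total interest: $107.00 + $95.00 + $85.00 + $75.00 + $67.00 + $60.00 + $53.00 + $46.00 + $40.00 + $33.00 + $26.00 + $18.00 + $11.00 + $4.00 = $720.00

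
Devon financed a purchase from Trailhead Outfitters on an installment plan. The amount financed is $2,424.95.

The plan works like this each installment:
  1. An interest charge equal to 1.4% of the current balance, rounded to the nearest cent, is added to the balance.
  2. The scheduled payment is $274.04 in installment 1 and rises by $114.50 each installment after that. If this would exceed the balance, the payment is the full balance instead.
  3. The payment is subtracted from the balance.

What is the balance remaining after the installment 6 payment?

$0.00

# | Opening | Interest | Payment | End bal
1 | $2,424.95 | $33.95 | $274.04 | $2,184.86
2 | $2,184.86 | $30.59 | $388.54 | $1,826.91
3 | $1,826.91 | $25.58 | $503.04 | $1,349.45
4 | $1,349.45 | $18.89 | $617.54 | $750.80
5 | $750.80 | $10.51 | $732.04 | $29.27
6 | $29.27 | $0.41 | $29.68 | $0.00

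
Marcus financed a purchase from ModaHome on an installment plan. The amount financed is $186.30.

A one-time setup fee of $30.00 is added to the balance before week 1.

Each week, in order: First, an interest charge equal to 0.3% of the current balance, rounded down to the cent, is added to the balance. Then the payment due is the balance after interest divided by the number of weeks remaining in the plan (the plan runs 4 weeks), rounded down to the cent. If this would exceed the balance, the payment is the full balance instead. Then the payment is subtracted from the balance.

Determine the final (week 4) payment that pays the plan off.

Week 1: opening $216.30; interest $0.64 → $216.94; payment $54.23; balance $162.71
Week 2: opening $162.71; interest $0.48 → $163.19; payment $54.39; balance $108.80
Week 3: opening $108.80; interest $0.32 → $109.12; payment $54.56; balance $54.56
Week 4: opening $54.56; interest $0.16 → $54.72; payment $54.72; balance $0.00

$54.72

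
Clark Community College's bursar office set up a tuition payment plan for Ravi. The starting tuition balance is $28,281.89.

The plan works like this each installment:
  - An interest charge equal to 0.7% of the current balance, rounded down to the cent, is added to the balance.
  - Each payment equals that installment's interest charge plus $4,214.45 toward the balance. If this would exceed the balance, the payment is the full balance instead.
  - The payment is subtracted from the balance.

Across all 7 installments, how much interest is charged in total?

$766.25

Installment 1: $28,281.89 +$197.97 interest = $28,479.86; pay $4,412.42 → $24,067.44
Installment 2: $24,067.44 +$168.47 interest = $24,235.91; pay $4,382.92 → $19,852.99
Installment 3: $19,852.99 +$138.97 interest = $19,991.96; pay $4,353.42 → $15,638.54
Installment 4: $15,638.54 +$109.46 interest = $15,748.00; pay $4,323.91 → $11,424.09
Installment 5: $11,424.09 +$79.96 interest = $11,504.05; pay $4,294.41 → $7,209.64
Installment 6: $7,209.64 +$50.46 interest = $7,260.10; pay $4,264.91 → $2,995.19
Installment 7: $2,995.19 +$20.96 interest = $3,016.15; pay $3,016.15 → $0.00
Total interest: $197.97 + $168.47 + $138.97 + $109.46 + $79.96 + $50.46 + $20.96 = $766.25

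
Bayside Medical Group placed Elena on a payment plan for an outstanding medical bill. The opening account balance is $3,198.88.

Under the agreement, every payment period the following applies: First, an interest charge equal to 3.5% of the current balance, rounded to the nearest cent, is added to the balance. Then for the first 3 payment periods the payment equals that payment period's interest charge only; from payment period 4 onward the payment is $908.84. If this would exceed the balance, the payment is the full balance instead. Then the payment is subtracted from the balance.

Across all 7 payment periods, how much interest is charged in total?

$612.44

Payment period 1: opening $3,198.88; interest $111.96 → $3,310.84; payment $111.96; balance $3,198.88
Payment period 2: opening $3,198.88; interest $111.96 → $3,310.84; payment $111.96; balance $3,198.88
Payment period 3: opening $3,198.88; interest $111.96 → $3,310.84; payment $111.96; balance $3,198.88
Payment period 4: opening $3,198.88; interest $111.96 → $3,310.84; payment $908.84; balance $2,402.00
Payment period 5: opening $2,402.00; interest $84.07 → $2,486.07; payment $908.84; balance $1,577.23
Payment period 6: opening $1,577.23; interest $55.20 → $1,632.43; payment $908.84; balance $723.59
Payment period 7: opening $723.59; interest $25.33 → $748.92; payment $748.92; balance $0.00
Total interest: $111.96 + $111.96 + $111.96 + $111.96 + $84.07 + $55.20 + $25.33 = $612.44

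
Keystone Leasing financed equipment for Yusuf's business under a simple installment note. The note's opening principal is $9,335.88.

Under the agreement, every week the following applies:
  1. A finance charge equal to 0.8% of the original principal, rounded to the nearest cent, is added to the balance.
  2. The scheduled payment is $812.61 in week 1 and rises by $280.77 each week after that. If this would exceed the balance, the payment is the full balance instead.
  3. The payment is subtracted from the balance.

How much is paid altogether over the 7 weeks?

Week 1: $9,335.88 +$74.69 interest = $9,410.57; pay $812.61 → $8,597.96
Week 2: $8,597.96 +$74.69 interest = $8,672.65; pay $1,093.38 → $7,579.27
Week 3: $7,579.27 +$74.69 interest = $7,653.96; pay $1,374.15 → $6,279.81
Week 4: $6,279.81 +$74.69 interest = $6,354.50; pay $1,654.92 → $4,699.58
Week 5: $4,699.58 +$74.69 interest = $4,774.27; pay $1,935.69 → $2,838.58
Week 6: $2,838.58 +$74.69 interest = $2,913.27; pay $2,216.46 → $696.81
Week 7: $696.81 +$74.69 interest = $771.50; pay $771.50 → $0.00
Total paid: $9,858.71

$9,858.71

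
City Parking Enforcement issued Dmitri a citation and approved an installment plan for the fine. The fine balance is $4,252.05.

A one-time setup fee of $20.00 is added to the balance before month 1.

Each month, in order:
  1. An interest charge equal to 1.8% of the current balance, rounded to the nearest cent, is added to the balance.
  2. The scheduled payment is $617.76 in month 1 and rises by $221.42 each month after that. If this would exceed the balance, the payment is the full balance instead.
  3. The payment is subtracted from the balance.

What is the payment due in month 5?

$717.64

Month 1: $4,272.05 +$76.90 interest = $4,348.95; pay $617.76 → $3,731.19
Month 2: $3,731.19 +$67.16 interest = $3,798.35; pay $839.18 → $2,959.17
Month 3: $2,959.17 +$53.27 interest = $3,012.44; pay $1,060.60 → $1,951.84
Month 4: $1,951.84 +$35.13 interest = $1,986.97; pay $1,282.02 → $704.95
Month 5: $704.95 +$12.69 interest = $717.64; pay $717.64 → $0.00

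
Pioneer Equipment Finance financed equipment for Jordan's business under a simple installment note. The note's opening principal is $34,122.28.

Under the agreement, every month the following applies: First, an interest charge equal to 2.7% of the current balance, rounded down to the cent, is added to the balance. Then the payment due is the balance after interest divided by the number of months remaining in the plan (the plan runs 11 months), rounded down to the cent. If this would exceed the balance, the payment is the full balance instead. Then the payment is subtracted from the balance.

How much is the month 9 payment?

Month 1: $34,122.28 +$921.30 interest = $35,043.58; pay $3,185.78 → $31,857.80
Month 2: $31,857.80 +$860.16 interest = $32,717.96; pay $3,271.79 → $29,446.17
Month 3: $29,446.17 +$795.04 interest = $30,241.21; pay $3,360.13 → $26,881.08
Month 4: $26,881.08 +$725.78 interest = $27,606.86; pay $3,450.85 → $24,156.01
Month 5: $24,156.01 +$652.21 interest = $24,808.22; pay $3,544.03 → $21,264.19
Month 6: $21,264.19 +$574.13 interest = $21,838.32; pay $3,639.72 → $18,198.60
Month 7: $18,198.60 +$491.36 interest = $18,689.96; pay $3,737.99 → $14,951.97
Month 8: $14,951.97 +$403.70 interest = $15,355.67; pay $3,838.91 → $11,516.76
Month 9: $11,516.76 +$310.95 interest = $11,827.71; pay $3,942.57 → $7,885.14

$3,942.57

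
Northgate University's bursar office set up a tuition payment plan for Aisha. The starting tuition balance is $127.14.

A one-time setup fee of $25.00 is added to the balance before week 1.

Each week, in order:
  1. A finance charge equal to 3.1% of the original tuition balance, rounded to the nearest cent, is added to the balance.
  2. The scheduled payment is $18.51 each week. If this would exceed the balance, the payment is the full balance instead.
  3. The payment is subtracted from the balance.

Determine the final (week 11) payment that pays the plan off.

$10.38

Week 1: $152.14 +$3.94 interest = $156.08; pay $18.51 → $137.57
Week 2: $137.57 +$3.94 interest = $141.51; pay $18.51 → $123.00
Week 3: $123.00 +$3.94 interest = $126.94; pay $18.51 → $108.43
Week 4: $108.43 +$3.94 interest = $112.37; pay $18.51 → $93.86
Week 5: $93.86 +$3.94 interest = $97.80; pay $18.51 → $79.29
Week 6: $79.29 +$3.94 interest = $83.23; pay $18.51 → $64.72
Week 7: $64.72 +$3.94 interest = $68.66; pay $18.51 → $50.15
Week 8: $50.15 +$3.94 interest = $54.09; pay $18.51 → $35.58
Week 9: $35.58 +$3.94 interest = $39.52; pay $18.51 → $21.01
Week 10: $21.01 +$3.94 interest = $24.95; pay $18.51 → $6.44
Week 11: $6.44 +$3.94 interest = $10.38; pay $10.38 → $0.00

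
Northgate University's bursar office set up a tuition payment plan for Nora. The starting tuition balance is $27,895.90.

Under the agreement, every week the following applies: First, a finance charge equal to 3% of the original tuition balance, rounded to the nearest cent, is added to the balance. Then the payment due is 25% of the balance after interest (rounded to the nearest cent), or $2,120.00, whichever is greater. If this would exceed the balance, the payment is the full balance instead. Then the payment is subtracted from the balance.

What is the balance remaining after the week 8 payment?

Week 1: opening $27,895.90; interest $836.88 → $28,732.78; payment $7,183.20; balance $21,549.58
Week 2: opening $21,549.58; interest $836.88 → $22,386.46; payment $5,596.62; balance $16,789.84
Week 3: opening $16,789.84; interest $836.88 → $17,626.72; payment $4,406.68; balance $13,220.04
Week 4: opening $13,220.04; interest $836.88 → $14,056.92; payment $3,514.23; balance $10,542.69
Week 5: opening $10,542.69; interest $836.88 → $11,379.57; payment $2,844.89; balance $8,534.68
Week 6: opening $8,534.68; interest $836.88 → $9,371.56; payment $2,342.89; balance $7,028.67
Week 7: opening $7,028.67; interest $836.88 → $7,865.55; payment $2,120.00; balance $5,745.55
Week 8: opening $5,745.55; interest $836.88 → $6,582.43; payment $2,120.00; balance $4,462.43

$4,462.43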